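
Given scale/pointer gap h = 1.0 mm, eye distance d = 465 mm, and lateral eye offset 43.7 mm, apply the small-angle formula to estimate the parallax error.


error = h * offset / d
= 1.0 * 43.7 / 465
= 0.0940

0.0940


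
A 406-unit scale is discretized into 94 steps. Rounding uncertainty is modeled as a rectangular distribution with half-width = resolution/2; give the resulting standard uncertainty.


resolution = range / divisions
resolution = 406 / 94 = 4.3191489
u_res = resolution / (2*sqrt(3))
u_res = 4.3191489 / 3.4641016
u_res = 1.2468

1.2468


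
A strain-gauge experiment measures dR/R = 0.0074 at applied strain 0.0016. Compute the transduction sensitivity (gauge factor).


GF = (dR/R) / epsilon
= 0.0074 / 0.0016
= 4.6250

4.6250


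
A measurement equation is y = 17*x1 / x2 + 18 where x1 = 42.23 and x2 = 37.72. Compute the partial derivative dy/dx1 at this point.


y = 17*x1 / x2 + 18
dy/dx1 = 17/x2
Evaluate at x2 = 37.72: c1 = 17 / 37.72
c1 = 0.4507

0.4507


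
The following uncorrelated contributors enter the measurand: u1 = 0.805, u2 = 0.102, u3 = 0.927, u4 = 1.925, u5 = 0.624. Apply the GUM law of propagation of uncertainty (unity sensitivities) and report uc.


uc = sqrt(0.805^2 + 0.102^2 + 0.927^2 + 1.925^2 + 0.624^2)
uc = sqrt(5.612759)
uc = 2.3691

2.3691


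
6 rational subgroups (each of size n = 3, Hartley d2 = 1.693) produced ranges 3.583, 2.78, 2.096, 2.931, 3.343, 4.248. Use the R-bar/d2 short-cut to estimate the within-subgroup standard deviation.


R_bar = (3.583 + 2.78 + 2.096 + 2.931 + 3.343 + 4.248) / 6
R_bar = 18.981 / 6 = 3.1635
sigma_hat = R_bar / d2 = 3.1635 / 1.693 = 1.8686

1.8686


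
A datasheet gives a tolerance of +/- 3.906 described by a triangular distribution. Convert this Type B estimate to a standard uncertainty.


u_B = half_width / sqrt(6)
u_B = 3.906 / 2.4494897
u_B = 1.5946

1.5946


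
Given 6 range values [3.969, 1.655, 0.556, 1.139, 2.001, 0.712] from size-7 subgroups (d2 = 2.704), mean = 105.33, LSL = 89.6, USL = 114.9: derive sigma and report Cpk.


R_bar = (3.969 + 1.655 + 0.556 + 1.139 + 2.001 + 0.712) / 6 = 1.672
sigma = R_bar / d2 = 1.672 / 2.704 = 0.6183432
Cp = (USL - LSL)/(6*sigma) = (114.9 - 89.6)/(6*0.6183432) = 6.8193
Cpu = (114.9 - 105.33)/(3*0.6183432) = 5.1589
Cpl = (105.33 - 89.6)/(3*0.6183432) = 8.4796
Cpk = min(Cpu, Cpl) = 5.1589

5.1589


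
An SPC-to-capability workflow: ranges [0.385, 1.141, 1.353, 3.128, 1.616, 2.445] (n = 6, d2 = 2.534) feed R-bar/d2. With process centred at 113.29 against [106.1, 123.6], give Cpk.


R_bar = (0.385 + 1.141 + 1.353 + 3.128 + 1.616 + 2.445) / 6 = 1.678
sigma = R_bar / d2 = 1.678 / 2.534 = 0.66219416
Cp = (USL - LSL)/(6*sigma) = (123.6 - 106.1)/(6*0.66219416) = 4.4045
Cpu = (123.6 - 113.29)/(3*0.66219416) = 5.1898
Cpl = (113.29 - 106.1)/(3*0.66219416) = 3.6193
Cpk = min(Cpu, Cpl) = 3.6193

3.6193


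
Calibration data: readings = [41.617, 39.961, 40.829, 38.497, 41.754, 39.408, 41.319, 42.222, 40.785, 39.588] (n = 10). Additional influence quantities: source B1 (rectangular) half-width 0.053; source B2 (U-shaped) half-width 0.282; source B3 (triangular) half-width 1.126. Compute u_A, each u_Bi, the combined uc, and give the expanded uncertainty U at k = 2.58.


mean = (41.617 + 39.961 + 40.829 + 38.497 + 41.754 + 39.408 + 41.319 + 42.222 + 40.785 + 39.588) / 10 = 40.598
s = sqrt(sum((x - mean)^2)/(n-1)) = 1.196124
u_A = s / sqrt(n) = 1.196124 / sqrt(10) = 0.37824762
u_B1 = 0.053 / sqrt(3) = 0.030599564
u_B2 = 0.282 / sqrt(2) = 0.19940411
u_B3 = 1.126 / sqrt(6) = 0.45968758
uc = sqrt(0.37824762^2 + 0.030599564^2 + 0.19940411^2 + 0.45968758^2) = 0.6285557
U = k * uc = 2.58 * 0.6285557
U = 1.6217

1.6217


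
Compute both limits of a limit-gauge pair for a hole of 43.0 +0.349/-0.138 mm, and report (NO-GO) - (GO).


GO = nominal - lower_tol (smallest hole = maximum material condition)
GO = 43.0 - 0.138 = 42.862
NO-GO = nominal + upper_tol (largest hole = least material condition)
NO-GO = 43.0 + 0.349 = 43.349
spread = NO-GO - GO = 43.349 - 42.862 = 0.4870

0.4870


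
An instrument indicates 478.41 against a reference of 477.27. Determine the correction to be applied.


Correction = standard - reading
= 477.27 - 478.41
= -1.1400

-1.1400


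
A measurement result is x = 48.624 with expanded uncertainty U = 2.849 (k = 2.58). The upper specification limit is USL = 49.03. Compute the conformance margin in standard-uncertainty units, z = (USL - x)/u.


u = U / k = 2.849 / 2.58 = 1.1042636
margin = |USL - x| = |49.03 - 48.624| = 0.406
z = margin / u = 0.406 / 1.1042636
z = 0.3677

0.3677


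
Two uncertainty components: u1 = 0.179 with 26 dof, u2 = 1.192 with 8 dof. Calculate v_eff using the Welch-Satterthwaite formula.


uc = sqrt(u1^2 + u2^2) = sqrt(0.179^2 + 1.192^2) = 1.2053651
v_eff = uc^4 / (u1^4/v1 + u2^4/v2)
= 1.2053651^4 / (0.179^4/26 + 1.192^4/8)
= 2.110933 / 0.2523963
v_eff = 8.3636

8.3636


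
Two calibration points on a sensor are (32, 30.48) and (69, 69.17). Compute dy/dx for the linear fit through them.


slope = (y2 - y1) / (x2 - x1)
= (69.17 - 30.48) / (69 - 32)
= 38.6900 / 37
= 1.0457

1.0457


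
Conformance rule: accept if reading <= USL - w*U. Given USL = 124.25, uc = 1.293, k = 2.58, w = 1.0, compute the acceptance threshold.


U = k * uc = 2.58 * 1.293 = 3.33594
guard band g = w * U = 1.0 * 3.33594 = 3.33594
AL = USL - g = 124.25 - 3.33594
AL = 120.9141

120.9141


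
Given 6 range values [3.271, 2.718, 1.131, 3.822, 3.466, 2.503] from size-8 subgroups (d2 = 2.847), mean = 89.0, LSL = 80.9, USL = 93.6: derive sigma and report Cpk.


R_bar = (3.271 + 2.718 + 1.131 + 3.822 + 3.466 + 2.503) / 6 = 2.8185
sigma = R_bar / d2 = 2.8185 / 2.847 = 0.98998946
Cp = (USL - LSL)/(6*sigma) = (93.6 - 80.9)/(6*0.98998946) = 2.1381
Cpu = (93.6 - 89.0)/(3*0.98998946) = 1.5488
Cpl = (89.0 - 80.9)/(3*0.98998946) = 2.7273
Cpk = min(Cpu, Cpl) = 1.5488

1.5488


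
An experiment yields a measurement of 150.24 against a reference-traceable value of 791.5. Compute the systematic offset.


Systematic error = measured - true
= 150.24 - 791.5
= -641.2600

-641.2600


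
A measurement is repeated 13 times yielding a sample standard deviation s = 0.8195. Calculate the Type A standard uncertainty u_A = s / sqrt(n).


u_A = s / sqrt(n)
u_A = 0.8195 / sqrt(13)
u_A = 0.8195 / 3.6055513
u_A = 0.2273

0.2273


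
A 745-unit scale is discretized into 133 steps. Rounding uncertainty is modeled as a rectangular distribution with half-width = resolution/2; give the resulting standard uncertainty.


resolution = range / divisions
resolution = 745 / 133 = 5.6015038
u_res = resolution / (2*sqrt(3))
u_res = 5.6015038 / 3.4641016
u_res = 1.6170

1.6170


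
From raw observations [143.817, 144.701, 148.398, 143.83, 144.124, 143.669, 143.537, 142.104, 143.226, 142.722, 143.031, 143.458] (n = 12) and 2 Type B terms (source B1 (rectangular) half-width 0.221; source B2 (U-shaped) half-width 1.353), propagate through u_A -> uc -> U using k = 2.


mean = (143.817 + 144.701 + 148.398 + 143.83 + 144.124 + 143.669 + 143.537 + 142.104 + 143.226 + 142.722 + 143.031 + 143.458) / 12 = 143.88475
s = sqrt(sum((x - mean)^2)/(n-1)) = 1.57064
u_A = s / sqrt(n) = 1.57064 / sqrt(12) = 0.45340471
u_B1 = 0.221 / sqrt(3) = 0.12759441
u_B2 = 1.353 / sqrt(2) = 0.95671547
uc = sqrt(0.45340471^2 + 0.12759441^2 + 0.95671547^2) = 1.0663774
U = k * uc = 2 * 1.0663774
U = 2.1328

2.1328


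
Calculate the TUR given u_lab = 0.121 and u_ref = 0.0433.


TUR = u_lab / u_ref
= 0.121 / 0.0433
= 2.7945

2.7945


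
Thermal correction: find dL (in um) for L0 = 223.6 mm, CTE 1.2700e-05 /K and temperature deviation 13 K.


dL = L * alpha * dT
= 223.6 * 1.2700e-05 * 13
= 0.0369164 mm
dL_um = 0.0369164 * 1000 = 36.9164 um

36.9164


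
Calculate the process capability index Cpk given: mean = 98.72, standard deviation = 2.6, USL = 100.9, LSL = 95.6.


Cpu = (USL - mean) / (3*sigma) = (100.9 - 98.72) / (3*2.6) = 0.2795
Cpl = (mean - LSL) / (3*sigma) = (98.72 - 95.6) / (3*2.6) = 0.4000
Cpk = min(Cpu, Cpl) = 0.2795

0.2795


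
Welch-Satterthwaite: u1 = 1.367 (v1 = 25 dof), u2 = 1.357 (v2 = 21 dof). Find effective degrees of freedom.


uc = sqrt(u1^2 + u2^2) = sqrt(1.367^2 + 1.357^2) = 1.9261719
v_eff = uc^4 / (u1^4/v1 + u2^4/v2)
= 1.9261719^4 / (1.367^4/25 + 1.357^4/21)
= 13.765125 / 0.30115301
v_eff = 45.7081

45.7081


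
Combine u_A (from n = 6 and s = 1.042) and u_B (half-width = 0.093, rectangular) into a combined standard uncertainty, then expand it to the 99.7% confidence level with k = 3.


u_A = s / sqrt(n) = 1.042 / sqrt(6) = 0.42539472
u_B = half_width / sqrt(3) = 0.093 / sqrt(3) = 0.053693575
uc = sqrt(u_A^2 + u_B^2) = sqrt(0.42539472^2 + 0.053693575^2) = 0.42876995
U = k * uc = 3 * 0.42876995
U = 1.2863

1.2863


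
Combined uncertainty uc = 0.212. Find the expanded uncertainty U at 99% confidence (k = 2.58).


U = k * uc
U = 2.58 * 0.212
U = 0.5470

0.5470


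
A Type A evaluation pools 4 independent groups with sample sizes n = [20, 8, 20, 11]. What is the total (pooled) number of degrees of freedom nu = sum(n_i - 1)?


nu = sum_i (n_i - 1)
nu = ((20 - 1) + (8 - 1) + (20 - 1) + (11 - 1))
nu = 19 + 7 + 19 + 10
nu = 55

55


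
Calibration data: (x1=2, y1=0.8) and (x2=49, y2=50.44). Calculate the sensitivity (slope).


slope = (y2 - y1) / (x2 - x1)
= (50.44 - 0.8) / (49 - 2)
= 49.6400 / 47
= 1.0562

1.0562


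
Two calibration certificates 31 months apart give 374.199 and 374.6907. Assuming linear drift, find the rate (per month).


rate = (v2 - v1) / months
= (374.6907 - 374.199) / 31
= 0.4917 / 31
= 0.0159

0.0159


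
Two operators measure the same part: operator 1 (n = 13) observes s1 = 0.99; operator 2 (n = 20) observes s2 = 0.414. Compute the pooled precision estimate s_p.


s_p = sqrt(((n1-1)*s1^2 + (n2-1)*s2^2) / (n1+n2-2))
numerator = (13-1)*0.99^2 + (20-1)*0.414^2 = 11.7612 + 3.256524 = 15.017724
denominator = 13 + 20 - 2 = 31
s_p^2 = 15.017724 / 31 = 0.48444271
s_p = sqrt(0.48444271) = 0.6960

0.6960


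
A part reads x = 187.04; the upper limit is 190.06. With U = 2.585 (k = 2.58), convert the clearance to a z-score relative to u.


u = U / k = 2.585 / 2.58 = 1.001938
margin = |USL - x| = |190.06 - 187.04| = 3.02
z = margin / u = 3.02 / 1.001938
z = 3.0142

3.0142


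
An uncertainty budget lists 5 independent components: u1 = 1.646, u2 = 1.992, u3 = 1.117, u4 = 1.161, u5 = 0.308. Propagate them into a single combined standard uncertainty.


uc = sqrt(1.646^2 + 1.992^2 + 1.117^2 + 1.161^2 + 0.308^2)
uc = sqrt(9.367854)
uc = 3.0607

3.0607


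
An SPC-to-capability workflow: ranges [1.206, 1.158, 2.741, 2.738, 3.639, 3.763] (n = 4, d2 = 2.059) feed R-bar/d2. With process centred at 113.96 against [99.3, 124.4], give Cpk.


R_bar = (1.206 + 1.158 + 2.741 + 2.738 + 3.639 + 3.763) / 6 = 2.5408333
sigma = R_bar / d2 = 2.5408333 / 2.059 = 1.2340133
Cp = (USL - LSL)/(6*sigma) = (124.4 - 99.3)/(6*1.2340133) = 3.3900
Cpu = (124.4 - 113.96)/(3*1.2340133) = 2.8201
Cpl = (113.96 - 99.3)/(3*1.2340133) = 3.9600
Cpk = min(Cpu, Cpl) = 2.8201

2.8201


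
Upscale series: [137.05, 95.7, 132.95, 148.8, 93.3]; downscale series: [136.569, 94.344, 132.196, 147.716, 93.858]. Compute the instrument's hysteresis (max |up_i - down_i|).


|137.05 - 136.569| = 0.4810
|95.7 - 94.344| = 1.3560
|132.95 - 132.196| = 0.7540
|148.8 - 147.716| = 1.0840
|93.3 - 93.858| = 0.5580
hysteresis = max(diffs) = 1.3560

1.3560


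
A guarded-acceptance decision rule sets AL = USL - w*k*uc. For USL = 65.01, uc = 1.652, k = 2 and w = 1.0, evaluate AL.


U = k * uc = 2 * 1.652 = 3.304
guard band g = w * U = 1.0 * 3.304 = 3.304
AL = USL - g = 65.01 - 3.304
AL = 61.7060

61.7060


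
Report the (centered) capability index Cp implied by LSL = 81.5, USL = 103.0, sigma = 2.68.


Cp = (USL - LSL) / (6 * sigma)
= (103.0 - 81.5) / (6 * 2.68)
= 21.5000 / 16.0800
= 1.3371

1.3371


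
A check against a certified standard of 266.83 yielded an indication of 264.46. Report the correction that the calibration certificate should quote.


Correction = standard - reading
= 266.83 - 264.46
= 2.3700

2.3700


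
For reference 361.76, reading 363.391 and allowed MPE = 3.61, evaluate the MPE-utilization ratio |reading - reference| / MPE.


e = indication - reference = 363.391 - 361.76 = 1.6310
|e| = 1.6310
ratio = |e| / MPE = 1.6310 / 3.61
ratio = 0.4518

0.4518


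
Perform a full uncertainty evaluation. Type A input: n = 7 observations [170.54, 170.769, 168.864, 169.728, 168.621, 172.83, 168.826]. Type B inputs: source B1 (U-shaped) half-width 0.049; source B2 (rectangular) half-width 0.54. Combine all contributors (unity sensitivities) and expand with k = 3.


mean = (170.54 + 170.769 + 168.864 + 169.728 + 168.621 + 172.83 + 168.826) / 7 = 170.0254286
s = sqrt(sum((x - mean)^2)/(n-1)) = 1.5017618
u_A = s / sqrt(n) = 1.5017618 / sqrt(7) = 0.56761261
u_B1 = 0.049 / sqrt(2) = 0.034648232
u_B2 = 0.54 / sqrt(3) = 0.31176915
uc = sqrt(0.56761261^2 + 0.034648232^2 + 0.31176915^2) = 0.64852492
U = k * uc = 3 * 0.64852492
U = 1.9456

1.9456


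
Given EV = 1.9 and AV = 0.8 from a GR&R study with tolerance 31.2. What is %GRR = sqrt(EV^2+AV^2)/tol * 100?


GRR = sqrt(EV^2 + AV^2) = sqrt(1.9^2 + 0.8^2) = 2.0615528
%GRR = GRR / tol * 100 = 2.0615528 / 31.2 * 100
%GRR = 6.6075

6.6075


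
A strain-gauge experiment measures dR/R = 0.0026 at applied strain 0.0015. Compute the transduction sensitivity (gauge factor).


GF = (dR/R) / epsilon
= 0.0026 / 0.0015
= 1.7333

1.7333


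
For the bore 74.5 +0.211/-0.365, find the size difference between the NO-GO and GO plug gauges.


GO = nominal - lower_tol (smallest hole = maximum material condition)
GO = 74.5 - 0.365 = 74.135
NO-GO = nominal + upper_tol (largest hole = least material condition)
NO-GO = 74.5 + 0.211 = 74.711
spread = NO-GO - GO = 74.711 - 74.135 = 0.5760

0.5760


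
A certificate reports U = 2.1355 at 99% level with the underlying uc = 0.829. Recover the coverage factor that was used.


k = U / uc
k = 2.1355 / 0.829
k = 2.576

2.576


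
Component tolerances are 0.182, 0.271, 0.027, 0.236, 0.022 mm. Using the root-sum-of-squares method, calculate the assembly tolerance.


RSS = sqrt(0.182^2 + 0.271^2 + 0.027^2 + 0.236^2 + 0.022^2)
= sqrt(0.163474)
= 0.4043

0.4043


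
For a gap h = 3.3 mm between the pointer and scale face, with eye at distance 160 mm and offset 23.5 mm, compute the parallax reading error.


error = h * offset / d
= 3.3 * 23.5 / 160
= 0.4847

0.4847


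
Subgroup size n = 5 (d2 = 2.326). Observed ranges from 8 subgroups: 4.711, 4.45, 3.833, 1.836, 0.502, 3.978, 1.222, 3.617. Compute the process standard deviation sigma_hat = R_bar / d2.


R_bar = (4.711 + 4.45 + 3.833 + 1.836 + 0.502 + 3.978 + 1.222 + 3.617) / 8
R_bar = 24.149 / 8 = 3.018625
sigma_hat = R_bar / d2 = 3.018625 / 2.326 = 1.2978

1.2978


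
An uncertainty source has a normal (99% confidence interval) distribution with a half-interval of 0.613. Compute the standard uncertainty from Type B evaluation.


u_B = half_width / 2.576
u_B = 0.613 / 2.576
u_B = 0.2380

0.2380


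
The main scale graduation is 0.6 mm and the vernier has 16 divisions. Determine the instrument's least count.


LC = MSD / n_div
= 0.6 / 16
= 0.0375

0.0375


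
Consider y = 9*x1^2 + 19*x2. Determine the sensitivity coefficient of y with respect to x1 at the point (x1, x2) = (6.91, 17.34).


y = 9*x1^2 + 19*x2
dy/dx1 = 2*9*x1
Evaluate at x1 = 6.91: c1 = 18 * 6.91
c1 = 124.3800

124.3800


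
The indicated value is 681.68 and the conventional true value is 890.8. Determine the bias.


Systematic error = measured - true
= 681.68 - 890.8
= -209.1200

-209.1200


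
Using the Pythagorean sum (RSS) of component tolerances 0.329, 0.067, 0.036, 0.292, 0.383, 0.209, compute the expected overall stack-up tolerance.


RSS = sqrt(0.329^2 + 0.067^2 + 0.036^2 + 0.292^2 + 0.383^2 + 0.209^2)
= sqrt(0.38966)
= 0.6242

0.6242


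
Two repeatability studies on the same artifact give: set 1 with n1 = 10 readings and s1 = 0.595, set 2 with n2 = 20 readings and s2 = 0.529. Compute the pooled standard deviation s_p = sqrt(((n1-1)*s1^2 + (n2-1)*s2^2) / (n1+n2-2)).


s_p = sqrt(((n1-1)*s1^2 + (n2-1)*s2^2) / (n1+n2-2))
numerator = (10-1)*0.595^2 + (20-1)*0.529^2 = 3.186225 + 5.316979 = 8.503204
denominator = 10 + 20 - 2 = 28
s_p^2 = 8.503204 / 28 = 0.30368586
s_p = sqrt(0.30368586) = 0.5511

0.5511


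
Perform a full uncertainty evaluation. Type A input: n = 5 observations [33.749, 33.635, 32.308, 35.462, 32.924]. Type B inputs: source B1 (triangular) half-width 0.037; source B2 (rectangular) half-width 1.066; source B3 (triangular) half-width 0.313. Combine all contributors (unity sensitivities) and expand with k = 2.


mean = (33.749 + 33.635 + 32.308 + 35.462 + 32.924) / 5 = 33.6156
s = sqrt(sum((x - mean)^2)/(n-1)) = 1.1848516
u_A = s / sqrt(n) = 1.1848516 / sqrt(5) = 0.52988174
u_B1 = 0.037 / sqrt(6) = 0.015105187
u_B2 = 1.066 / sqrt(3) = 0.61545539
u_B3 = 0.313 / sqrt(6) = 0.12778171
uc = sqrt(0.52988174^2 + 0.015105187^2 + 0.61545539^2 + 0.12778171^2) = 0.82226293
U = k * uc = 2 * 0.82226293
U = 1.6445

1.6445


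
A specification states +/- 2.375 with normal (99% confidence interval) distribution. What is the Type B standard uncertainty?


u_B = half_width / 2.576
u_B = 2.375 / 2.576
u_B = 0.9220

0.9220


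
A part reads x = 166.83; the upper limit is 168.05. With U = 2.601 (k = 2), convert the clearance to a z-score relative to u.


u = U / k = 2.601 / 2 = 1.3005
margin = |USL - x| = |168.05 - 166.83| = 1.22
z = margin / u = 1.22 / 1.3005
z = 0.9381

0.9381


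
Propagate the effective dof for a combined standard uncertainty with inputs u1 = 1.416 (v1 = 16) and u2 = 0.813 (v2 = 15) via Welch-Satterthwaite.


uc = sqrt(u1^2 + u2^2) = sqrt(1.416^2 + 0.813^2) = 1.6327967
v_eff = uc^4 / (u1^4/v1 + u2^4/v2)
= 1.6327967^4 / (1.416^4/16 + 0.813^4/15)
= 7.1076896 / 0.28039093
v_eff = 25.3492

25.3492


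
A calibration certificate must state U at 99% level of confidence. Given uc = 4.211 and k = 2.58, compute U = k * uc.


U = k * uc
U = 2.58 * 4.211
U = 10.8644

10.8644


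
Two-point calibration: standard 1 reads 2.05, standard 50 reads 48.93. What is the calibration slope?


slope = (y2 - y1) / (x2 - x1)
= (48.93 - 2.05) / (50 - 1)
= 46.8800 / 49
= 0.9567

0.9567


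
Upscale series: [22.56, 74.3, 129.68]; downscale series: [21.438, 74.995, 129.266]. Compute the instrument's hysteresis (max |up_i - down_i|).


|22.56 - 21.438| = 1.1220
|74.3 - 74.995| = 0.6950
|129.68 - 129.266| = 0.4140
hysteresis = max(diffs) = 1.1220

1.1220


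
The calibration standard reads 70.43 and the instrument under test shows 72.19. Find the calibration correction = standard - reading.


Correction = standard - reading
= 70.43 - 72.19
= -1.7600

-1.7600


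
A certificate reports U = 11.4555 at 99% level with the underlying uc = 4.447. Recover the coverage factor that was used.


k = U / uc
k = 11.4555 / 4.447
k = 2.576

2.576


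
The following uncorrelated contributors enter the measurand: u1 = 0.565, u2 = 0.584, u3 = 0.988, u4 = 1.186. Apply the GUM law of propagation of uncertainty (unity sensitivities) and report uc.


uc = sqrt(0.565^2 + 0.584^2 + 0.988^2 + 1.186^2)
uc = sqrt(3.043021)
uc = 1.7444

1.7444


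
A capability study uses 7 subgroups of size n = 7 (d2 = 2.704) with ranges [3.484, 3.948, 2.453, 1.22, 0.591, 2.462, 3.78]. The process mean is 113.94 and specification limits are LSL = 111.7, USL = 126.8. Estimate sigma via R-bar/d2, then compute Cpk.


R_bar = (3.484 + 3.948 + 2.453 + 1.22 + 0.591 + 2.462 + 3.78) / 7 = 2.5625714
sigma = R_bar / d2 = 2.5625714 / 2.704 = 0.94769652
Cp = (USL - LSL)/(6*sigma) = (126.8 - 111.7)/(6*0.94769652) = 2.6556
Cpu = (126.8 - 113.94)/(3*0.94769652) = 4.5232
Cpl = (113.94 - 111.7)/(3*0.94769652) = 0.7879
Cpk = min(Cpu, Cpl) = 0.7879

0.7879


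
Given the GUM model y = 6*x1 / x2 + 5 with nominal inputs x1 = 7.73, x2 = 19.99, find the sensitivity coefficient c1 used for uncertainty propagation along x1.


y = 6*x1 / x2 + 5
dy/dx1 = 6/x2
Evaluate at x2 = 19.99: c1 = 6 / 19.99
c1 = 0.3002

0.3002


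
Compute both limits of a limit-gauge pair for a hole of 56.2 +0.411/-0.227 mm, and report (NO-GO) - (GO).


GO = nominal - lower_tol (smallest hole = maximum material condition)
GO = 56.2 - 0.227 = 55.973
NO-GO = nominal + upper_tol (largest hole = least material condition)
NO-GO = 56.2 + 0.411 = 56.611
spread = NO-GO - GO = 56.611 - 55.973 = 0.6380

0.6380


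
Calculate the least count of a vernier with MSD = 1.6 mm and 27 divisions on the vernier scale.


LC = MSD / n_div
= 1.6 / 27
= 0.0593

0.0593


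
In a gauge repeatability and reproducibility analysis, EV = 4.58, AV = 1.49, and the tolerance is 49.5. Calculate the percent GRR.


GRR = sqrt(EV^2 + AV^2) = sqrt(4.58^2 + 1.49^2) = 4.8162745
%GRR = GRR / tol * 100 = 4.8162745 / 49.5 * 100
%GRR = 9.7298

9.7298


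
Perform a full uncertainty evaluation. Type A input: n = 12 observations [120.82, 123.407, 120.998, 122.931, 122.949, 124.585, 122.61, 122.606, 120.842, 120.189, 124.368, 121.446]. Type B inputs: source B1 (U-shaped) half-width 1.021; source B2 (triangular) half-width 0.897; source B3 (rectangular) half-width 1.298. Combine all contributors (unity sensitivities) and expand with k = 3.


mean = (120.82 + 123.407 + 120.998 + 122.931 + 122.949 + 124.585 + 122.61 + 122.606 + 120.842 + 120.189 + 124.368 + 121.446) / 12 = 122.3125833
s = sqrt(sum((x - mean)^2)/(n-1)) = 1.4437168
u_A = s / sqrt(n) = 1.4437168 / sqrt(12) = 0.41676514
u_B1 = 1.021 / sqrt(2) = 0.72195602
u_B2 = 0.897 / sqrt(6) = 0.36619872
u_B3 = 1.298 / sqrt(3) = 0.74940065
uc = sqrt(0.41676514^2 + 0.72195602^2 + 0.36619872^2 + 0.74940065^2) = 1.179244
U = k * uc = 3 * 1.179244
U = 3.5377

3.5377


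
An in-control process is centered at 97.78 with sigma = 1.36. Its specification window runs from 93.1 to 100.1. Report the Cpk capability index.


Cpu = (USL - mean) / (3*sigma) = (100.1 - 97.78) / (3*1.36) = 0.5686
Cpl = (mean - LSL) / (3*sigma) = (97.78 - 93.1) / (3*1.36) = 1.1471
Cpk = min(Cpu, Cpl) = 0.5686

0.5686


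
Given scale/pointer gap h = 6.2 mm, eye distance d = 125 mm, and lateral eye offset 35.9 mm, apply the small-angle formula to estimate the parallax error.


error = h * offset / d
= 6.2 * 35.9 / 125
= 1.7806

1.7806


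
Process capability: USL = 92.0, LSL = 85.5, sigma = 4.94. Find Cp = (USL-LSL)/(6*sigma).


Cp = (USL - LSL) / (6 * sigma)
= (92.0 - 85.5) / (6 * 4.94)
= 6.5000 / 29.6400
= 0.2193

0.2193


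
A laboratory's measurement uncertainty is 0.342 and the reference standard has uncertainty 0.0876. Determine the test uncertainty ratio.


TUR = u_lab / u_ref
= 0.342 / 0.0876
= 3.9041

3.9041


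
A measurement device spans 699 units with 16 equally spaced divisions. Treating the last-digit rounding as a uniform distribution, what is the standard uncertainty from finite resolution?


resolution = range / divisions
resolution = 699 / 16 = 43.6875
u_res = resolution / (2*sqrt(3))
u_res = 43.6875 / 3.4641016
u_res = 12.6115

12.6115


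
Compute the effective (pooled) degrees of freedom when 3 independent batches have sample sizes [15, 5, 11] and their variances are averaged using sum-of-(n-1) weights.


nu = sum_i (n_i - 1)
nu = ((15 - 1) + (5 - 1) + (11 - 1))
nu = 14 + 4 + 10
nu = 28

28


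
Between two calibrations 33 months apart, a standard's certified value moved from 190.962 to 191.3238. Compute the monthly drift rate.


rate = (v2 - v1) / months
= (191.3238 - 190.962) / 33
= 0.3618 / 33
= 0.0110

0.0110


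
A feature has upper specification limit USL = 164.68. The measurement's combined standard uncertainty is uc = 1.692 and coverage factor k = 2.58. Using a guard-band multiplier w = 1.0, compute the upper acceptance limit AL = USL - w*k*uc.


U = k * uc = 2.58 * 1.692 = 4.36536
guard band g = w * U = 1.0 * 4.36536 = 4.36536
AL = USL - g = 164.68 - 4.36536
AL = 160.3146

160.3146


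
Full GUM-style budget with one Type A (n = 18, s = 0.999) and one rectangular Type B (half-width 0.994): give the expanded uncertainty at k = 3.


u_A = s / sqrt(n) = 0.999 / sqrt(18) = 0.23546656
u_B = half_width / sqrt(3) = 0.994 / sqrt(3) = 0.57388617
uc = sqrt(u_A^2 + u_B^2) = sqrt(0.23546656^2 + 0.57388617^2) = 0.62031431
U = k * uc = 3 * 0.62031431
U = 1.8609

1.8609


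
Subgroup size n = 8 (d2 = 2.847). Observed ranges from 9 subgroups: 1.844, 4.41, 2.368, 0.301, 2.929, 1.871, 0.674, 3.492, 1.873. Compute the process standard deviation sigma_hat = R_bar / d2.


R_bar = (1.844 + 4.41 + 2.368 + 0.301 + 2.929 + 1.871 + 0.674 + 3.492 + 1.873) / 9
R_bar = 19.762 / 9 = 2.1957778
sigma_hat = R_bar / d2 = 2.1957778 / 2.847 = 0.7713

0.7713


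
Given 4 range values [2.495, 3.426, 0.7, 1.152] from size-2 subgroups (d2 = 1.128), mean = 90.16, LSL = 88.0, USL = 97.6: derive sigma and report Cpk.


R_bar = (2.495 + 3.426 + 0.7 + 1.152) / 4 = 1.94325
sigma = R_bar / d2 = 1.94325 / 1.128 = 1.7227394
Cp = (USL - LSL)/(6*sigma) = (97.6 - 88.0)/(6*1.7227394) = 0.9288
Cpu = (97.6 - 90.16)/(3*1.7227394) = 1.4396
Cpl = (90.16 - 88.0)/(3*1.7227394) = 0.4179
Cpk = min(Cpu, Cpl) = 0.4179

0.4179


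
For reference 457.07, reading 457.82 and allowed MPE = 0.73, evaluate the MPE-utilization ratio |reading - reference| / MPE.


e = indication - reference = 457.82 - 457.07 = 0.7500
|e| = 0.7500
ratio = |e| / MPE = 0.7500 / 0.73
ratio = 1.0274

1.0274


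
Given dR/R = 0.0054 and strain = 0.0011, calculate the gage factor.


GF = (dR/R) / epsilon
= 0.0054 / 0.0011
= 4.9091

4.9091


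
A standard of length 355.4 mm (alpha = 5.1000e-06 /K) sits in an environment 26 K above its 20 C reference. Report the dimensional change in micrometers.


dL = L * alpha * dT
= 355.4 * 5.1000e-06 * 26
= 0.0471260 mm
dL_um = 0.0471260 * 1000 = 47.1260 um

47.1260


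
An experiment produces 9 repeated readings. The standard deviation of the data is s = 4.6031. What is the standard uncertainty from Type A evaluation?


u_A = s / sqrt(n)
u_A = 4.6031 / sqrt(9)
u_A = 4.6031 / 3
u_A = 1.5344

1.5344


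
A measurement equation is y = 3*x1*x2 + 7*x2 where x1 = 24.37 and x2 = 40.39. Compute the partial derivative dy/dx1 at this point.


y = 3*x1*x2 + 7*x2
dy/dx1 = 3*x2
Evaluate at x2 = 40.39: c1 = 3 * 40.39
c1 = 121.1700

121.1700


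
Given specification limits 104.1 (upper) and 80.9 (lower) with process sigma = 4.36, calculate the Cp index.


Cp = (USL - LSL) / (6 * sigma)
= (104.1 - 80.9) / (6 * 4.36)
= 23.2000 / 26.1600
= 0.8869

0.8869


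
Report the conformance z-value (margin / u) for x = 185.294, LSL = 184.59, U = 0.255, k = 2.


u = U / k = 0.255 / 2 = 0.1275
margin = |LSL - x| = |184.59 - 185.294| = 0.704
z = margin / u = 0.704 / 0.1275
z = 5.5216

5.5216


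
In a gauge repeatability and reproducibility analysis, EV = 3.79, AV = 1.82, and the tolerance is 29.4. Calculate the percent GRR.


GRR = sqrt(EV^2 + AV^2) = sqrt(3.79^2 + 1.82^2) = 4.204343
%GRR = GRR / tol * 100 = 4.204343 / 29.4 * 100
%GRR = 14.3005

14.3005


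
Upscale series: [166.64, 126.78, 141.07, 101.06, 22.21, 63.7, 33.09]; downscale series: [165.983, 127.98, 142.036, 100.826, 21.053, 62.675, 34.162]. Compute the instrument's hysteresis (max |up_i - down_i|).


|166.64 - 165.983| = 0.6570
|126.78 - 127.98| = 1.2000
|141.07 - 142.036| = 0.9660
|101.06 - 100.826| = 0.2340
|22.21 - 21.053| = 1.1570
|63.7 - 62.675| = 1.0250
|33.09 - 34.162| = 1.0720
hysteresis = max(diffs) = 1.2000

1.2000


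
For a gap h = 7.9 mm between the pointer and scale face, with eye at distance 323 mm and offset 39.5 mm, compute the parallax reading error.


error = h * offset / d
= 7.9 * 39.5 / 323
= 0.9661

0.9661


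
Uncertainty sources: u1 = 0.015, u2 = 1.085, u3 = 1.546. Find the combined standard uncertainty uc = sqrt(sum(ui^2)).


uc = sqrt(0.015^2 + 1.085^2 + 1.546^2)
uc = sqrt(3.567566)
uc = 1.8888

1.8888


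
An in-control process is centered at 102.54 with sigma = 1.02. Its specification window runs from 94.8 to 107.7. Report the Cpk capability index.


Cpu = (USL - mean) / (3*sigma) = (107.7 - 102.54) / (3*1.02) = 1.6863
Cpl = (mean - LSL) / (3*sigma) = (102.54 - 94.8) / (3*1.02) = 2.5294
Cpk = min(Cpu, Cpl) = 1.6863

1.6863


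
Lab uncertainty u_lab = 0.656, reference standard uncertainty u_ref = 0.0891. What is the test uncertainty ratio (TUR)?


TUR = u_lab / u_ref
= 0.656 / 0.0891
= 7.3625

7.3625


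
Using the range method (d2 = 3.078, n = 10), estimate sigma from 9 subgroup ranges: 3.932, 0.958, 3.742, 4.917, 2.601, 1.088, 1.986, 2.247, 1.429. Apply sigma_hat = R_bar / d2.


R_bar = (3.932 + 0.958 + 3.742 + 4.917 + 2.601 + 1.088 + 1.986 + 2.247 + 1.429) / 9
R_bar = 22.9 / 9 = 2.5444444
sigma_hat = R_bar / d2 = 2.5444444 / 3.078 = 0.8267

0.8267


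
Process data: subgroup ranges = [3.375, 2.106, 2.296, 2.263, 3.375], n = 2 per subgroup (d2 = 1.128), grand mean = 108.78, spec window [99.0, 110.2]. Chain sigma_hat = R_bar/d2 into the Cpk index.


R_bar = (3.375 + 2.106 + 2.296 + 2.263 + 3.375) / 5 = 2.683
sigma = R_bar / d2 = 2.683 / 1.128 = 2.3785461
Cp = (USL - LSL)/(6*sigma) = (110.2 - 99.0)/(6*2.3785461) = 0.7848
Cpu = (110.2 - 108.78)/(3*2.3785461) = 0.1990
Cpl = (108.78 - 99.0)/(3*2.3785461) = 1.3706
Cpk = min(Cpu, Cpl) = 0.1990

0.1990


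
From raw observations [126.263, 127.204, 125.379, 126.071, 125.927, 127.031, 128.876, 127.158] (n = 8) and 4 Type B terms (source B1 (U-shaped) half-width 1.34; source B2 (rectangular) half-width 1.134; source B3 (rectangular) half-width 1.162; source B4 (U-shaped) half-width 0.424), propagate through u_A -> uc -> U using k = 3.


mean = (126.263 + 127.204 + 125.379 + 126.071 + 125.927 + 127.031 + 128.876 + 127.158) / 8 = 126.738625
s = sqrt(sum((x - mean)^2)/(n-1)) = 1.0840112
u_A = s / sqrt(n) = 1.0840112 / sqrt(8) = 0.38325584
u_B1 = 1.34 / sqrt(2) = 0.94752309
u_B2 = 1.134 / sqrt(3) = 0.65471521
u_B3 = 1.162 / sqrt(3) = 0.67088101
u_B4 = 0.424 / sqrt(2) = 0.29981328
uc = sqrt(0.38325584^2 + 0.94752309^2 + 0.65471521^2 + 0.67088101^2 + 0.29981328^2) = 1.4189103
U = k * uc = 3 * 1.4189103
U = 4.2567

4.2567


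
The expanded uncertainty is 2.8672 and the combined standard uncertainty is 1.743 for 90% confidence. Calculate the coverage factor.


k = U / uc
k = 2.8672 / 1.743
k = 1.645

1.645


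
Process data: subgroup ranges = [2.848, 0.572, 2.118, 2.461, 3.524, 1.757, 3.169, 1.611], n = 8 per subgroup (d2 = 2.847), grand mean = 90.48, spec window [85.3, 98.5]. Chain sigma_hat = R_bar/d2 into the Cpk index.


R_bar = (2.848 + 0.572 + 2.118 + 2.461 + 3.524 + 1.757 + 3.169 + 1.611) / 8 = 2.2575
sigma = R_bar / d2 = 2.2575 / 2.847 = 0.79293994
Cp = (USL - LSL)/(6*sigma) = (98.5 - 85.3)/(6*0.79293994) = 2.7745
Cpu = (98.5 - 90.48)/(3*0.79293994) = 3.3714
Cpl = (90.48 - 85.3)/(3*0.79293994) = 2.1776
Cpk = min(Cpu, Cpl) = 2.1776

2.1776


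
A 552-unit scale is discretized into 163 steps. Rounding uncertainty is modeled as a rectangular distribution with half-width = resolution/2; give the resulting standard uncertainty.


resolution = range / divisions
resolution = 552 / 163 = 3.3865031
u_res = resolution / (2*sqrt(3))
u_res = 3.3865031 / 3.4641016
u_res = 0.9776

0.9776


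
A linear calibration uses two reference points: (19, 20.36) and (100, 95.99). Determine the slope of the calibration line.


slope = (y2 - y1) / (x2 - x1)
= (95.99 - 20.36) / (100 - 19)
= 75.6300 / 81
= 0.9337

0.9337


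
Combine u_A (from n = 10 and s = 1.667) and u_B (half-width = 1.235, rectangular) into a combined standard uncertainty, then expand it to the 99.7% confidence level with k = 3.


u_A = s / sqrt(n) = 1.667 / sqrt(10) = 0.52715169
u_B = half_width / sqrt(3) = 1.235 / sqrt(3) = 0.71302758
uc = sqrt(u_A^2 + u_B^2) = sqrt(0.52715169^2 + 0.71302758^2) = 0.88673403
U = k * uc = 3 * 0.88673403
U = 2.6602

2.6602


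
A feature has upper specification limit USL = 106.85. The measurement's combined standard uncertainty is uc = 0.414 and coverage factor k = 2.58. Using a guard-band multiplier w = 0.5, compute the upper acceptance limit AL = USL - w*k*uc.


U = k * uc = 2.58 * 0.414 = 1.06812
guard band g = w * U = 0.5 * 1.06812 = 0.53406
AL = USL - g = 106.85 - 0.53406
AL = 106.3159

106.3159


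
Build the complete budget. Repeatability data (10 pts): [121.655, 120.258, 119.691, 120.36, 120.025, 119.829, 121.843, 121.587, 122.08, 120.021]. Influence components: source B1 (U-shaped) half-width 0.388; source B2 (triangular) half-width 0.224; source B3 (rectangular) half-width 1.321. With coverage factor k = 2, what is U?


mean = (121.655 + 120.258 + 119.691 + 120.36 + 120.025 + 119.829 + 121.843 + 121.587 + 122.08 + 120.021) / 10 = 120.7349
s = sqrt(sum((x - mean)^2)/(n-1)) = 0.93700557
u_A = s / sqrt(n) = 0.93700557 / sqrt(10) = 0.29630718
u_B1 = 0.388 / sqrt(2) = 0.27435743
u_B2 = 0.224 / sqrt(6) = 0.091447617
u_B3 = 1.321 / sqrt(3) = 0.76267971
uc = sqrt(0.29630718^2 + 0.27435743^2 + 0.091447617^2 + 0.76267971^2) = 0.86782081
U = k * uc = 2 * 0.86782081
U = 1.7356

1.7356


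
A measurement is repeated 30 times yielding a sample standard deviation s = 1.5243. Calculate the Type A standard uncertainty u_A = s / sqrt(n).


u_A = s / sqrt(n)
u_A = 1.5243 / sqrt(30)
u_A = 1.5243 / 5.4772256
u_A = 0.2783

0.2783


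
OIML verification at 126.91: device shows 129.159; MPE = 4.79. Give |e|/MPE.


e = indication - reference = 129.159 - 126.91 = 2.2490
|e| = 2.2490
ratio = |e| / MPE = 2.2490 / 4.79
ratio = 0.4695

0.4695


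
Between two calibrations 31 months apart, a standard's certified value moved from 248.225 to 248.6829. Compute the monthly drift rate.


rate = (v2 - v1) / months
= (248.6829 - 248.225) / 31
= 0.4579 / 31
= 0.0148

0.0148


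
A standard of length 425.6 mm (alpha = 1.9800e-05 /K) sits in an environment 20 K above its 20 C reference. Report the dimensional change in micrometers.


dL = L * alpha * dT
= 425.6 * 1.9800e-05 * 20
= 0.1685376 mm
dL_um = 0.1685376 * 1000 = 168.5376 um

168.5376


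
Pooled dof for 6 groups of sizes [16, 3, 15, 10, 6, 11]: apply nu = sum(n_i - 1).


nu = sum_i (n_i - 1)
nu = ((16 - 1) + (3 - 1) + (15 - 1) + (10 - 1) + (6 - 1) + (11 - 1))
nu = 15 + 2 + 14 + 9 + 5 + 10
nu = 55

55


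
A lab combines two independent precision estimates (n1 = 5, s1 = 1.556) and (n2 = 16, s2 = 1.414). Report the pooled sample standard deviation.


s_p = sqrt(((n1-1)*s1^2 + (n2-1)*s2^2) / (n1+n2-2))
numerator = (5-1)*1.556^2 + (16-1)*1.414^2 = 9.684544 + 29.99094 = 39.675484
denominator = 5 + 16 - 2 = 19
s_p^2 = 39.675484 / 19 = 2.0881834
s_p = sqrt(2.0881834) = 1.4451

1.4451


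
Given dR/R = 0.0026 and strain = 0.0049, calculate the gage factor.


GF = (dR/R) / epsilon
= 0.0026 / 0.0049
= 0.5306

0.5306


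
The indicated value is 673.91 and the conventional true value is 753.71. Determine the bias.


Systematic error = measured - true
= 673.91 - 753.71
= -79.8000

-79.8000


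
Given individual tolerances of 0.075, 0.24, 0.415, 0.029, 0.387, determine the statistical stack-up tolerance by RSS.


RSS = sqrt(0.075^2 + 0.24^2 + 0.415^2 + 0.029^2 + 0.387^2)
= sqrt(0.38606)
= 0.6213

0.6213


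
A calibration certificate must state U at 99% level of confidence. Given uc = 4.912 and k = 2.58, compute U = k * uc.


U = k * uc
U = 2.58 * 4.912
U = 12.6730

12.6730


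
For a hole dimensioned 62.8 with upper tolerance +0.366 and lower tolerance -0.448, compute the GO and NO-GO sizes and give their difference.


GO = nominal - lower_tol (smallest hole = maximum material condition)
GO = 62.8 - 0.448 = 62.352
NO-GO = nominal + upper_tol (largest hole = least material condition)
NO-GO = 62.8 + 0.366 = 63.166
spread = NO-GO - GO = 63.166 - 62.352 = 0.8140

0.8140


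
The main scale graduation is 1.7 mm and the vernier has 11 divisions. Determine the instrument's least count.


LC = MSD / n_div
= 1.7 / 11
= 0.1545

0.1545


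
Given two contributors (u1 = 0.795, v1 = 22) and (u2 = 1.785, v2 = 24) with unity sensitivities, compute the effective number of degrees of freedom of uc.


uc = sqrt(u1^2 + u2^2) = sqrt(0.795^2 + 1.785^2) = 1.9540343
v_eff = uc^4 / (u1^4/v1 + u2^4/v2)
= 1.9540343^4 / (0.795^4/22 + 1.785^4/24)
= 14.579033 / 0.44115831
v_eff = 33.0472

33.0472


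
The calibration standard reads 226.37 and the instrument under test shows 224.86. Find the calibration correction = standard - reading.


Correction = standard - reading
= 226.37 - 224.86
= 1.5100

1.5100


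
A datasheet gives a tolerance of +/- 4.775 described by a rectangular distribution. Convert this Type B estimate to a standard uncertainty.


u_B = half_width / sqrt(3)
u_B = 4.775 / 1.7320508
u_B = 2.7568

2.7568


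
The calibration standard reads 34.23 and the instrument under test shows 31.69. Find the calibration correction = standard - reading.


Correction = standard - reading
= 34.23 - 31.69
= 2.5400

2.5400


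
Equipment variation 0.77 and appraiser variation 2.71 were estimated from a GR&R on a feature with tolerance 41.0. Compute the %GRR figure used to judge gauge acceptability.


GRR = sqrt(EV^2 + AV^2) = sqrt(0.77^2 + 2.71^2) = 2.8172682
%GRR = GRR / tol * 100 = 2.8172682 / 41.0 * 100
%GRR = 6.8714

6.8714


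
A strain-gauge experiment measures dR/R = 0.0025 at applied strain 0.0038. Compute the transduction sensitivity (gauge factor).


GF = (dR/R) / epsilon
= 0.0025 / 0.0038
= 0.6579

0.6579


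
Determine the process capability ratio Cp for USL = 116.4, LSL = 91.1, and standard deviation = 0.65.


Cp = (USL - LSL) / (6 * sigma)
= (116.4 - 91.1) / (6 * 0.65)
= 25.3000 / 3.9000
= 6.4872

6.4872


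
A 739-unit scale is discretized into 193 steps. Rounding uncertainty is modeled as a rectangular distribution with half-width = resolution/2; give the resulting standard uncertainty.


resolution = range / divisions
resolution = 739 / 193 = 3.8290155
u_res = resolution / (2*sqrt(3))
u_res = 3.8290155 / 3.4641016
u_res = 1.1053

1.1053


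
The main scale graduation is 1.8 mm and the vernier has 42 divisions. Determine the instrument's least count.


LC = MSD / n_div
= 1.8 / 42
= 0.0429

0.0429


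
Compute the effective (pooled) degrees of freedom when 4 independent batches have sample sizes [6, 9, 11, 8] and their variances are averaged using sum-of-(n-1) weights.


nu = sum_i (n_i - 1)
nu = ((6 - 1) + (9 - 1) + (11 - 1) + (8 - 1))
nu = 5 + 8 + 10 + 7
nu = 30

30


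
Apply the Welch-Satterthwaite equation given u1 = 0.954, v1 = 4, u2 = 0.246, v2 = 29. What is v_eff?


uc = sqrt(u1^2 + u2^2) = sqrt(0.954^2 + 0.246^2) = 0.98520658
v_eff = uc^4 / (u1^4/v1 + u2^4/v2)
= 0.98520658^4 / (0.954^4/4 + 0.246^4/29)
= 0.94212649 / 0.20720407
v_eff = 4.5469

4.5469


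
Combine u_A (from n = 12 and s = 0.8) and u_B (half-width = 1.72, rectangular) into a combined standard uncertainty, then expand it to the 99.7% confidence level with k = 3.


u_A = s / sqrt(n) = 0.8 / sqrt(12) = 0.23094011
u_B = half_width / sqrt(3) = 1.72 / sqrt(3) = 0.99304246
uc = sqrt(u_A^2 + u_B^2) = sqrt(0.23094011^2 + 0.99304246^2) = 1.0195424
U = k * uc = 3 * 1.0195424
U = 3.0586

3.0586


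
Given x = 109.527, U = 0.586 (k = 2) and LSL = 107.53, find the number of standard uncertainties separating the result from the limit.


u = U / k = 0.586 / 2 = 0.293
margin = |LSL - x| = |107.53 - 109.527| = 1.997
z = margin / u = 1.997 / 0.293
z = 6.8157

6.8157


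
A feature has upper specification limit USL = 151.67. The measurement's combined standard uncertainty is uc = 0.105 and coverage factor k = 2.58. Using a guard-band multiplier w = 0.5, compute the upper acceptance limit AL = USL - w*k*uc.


U = k * uc = 2.58 * 0.105 = 0.2709
guard band g = w * U = 0.5 * 0.2709 = 0.13545
AL = USL - g = 151.67 - 0.13545
AL = 151.5345

151.5345
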